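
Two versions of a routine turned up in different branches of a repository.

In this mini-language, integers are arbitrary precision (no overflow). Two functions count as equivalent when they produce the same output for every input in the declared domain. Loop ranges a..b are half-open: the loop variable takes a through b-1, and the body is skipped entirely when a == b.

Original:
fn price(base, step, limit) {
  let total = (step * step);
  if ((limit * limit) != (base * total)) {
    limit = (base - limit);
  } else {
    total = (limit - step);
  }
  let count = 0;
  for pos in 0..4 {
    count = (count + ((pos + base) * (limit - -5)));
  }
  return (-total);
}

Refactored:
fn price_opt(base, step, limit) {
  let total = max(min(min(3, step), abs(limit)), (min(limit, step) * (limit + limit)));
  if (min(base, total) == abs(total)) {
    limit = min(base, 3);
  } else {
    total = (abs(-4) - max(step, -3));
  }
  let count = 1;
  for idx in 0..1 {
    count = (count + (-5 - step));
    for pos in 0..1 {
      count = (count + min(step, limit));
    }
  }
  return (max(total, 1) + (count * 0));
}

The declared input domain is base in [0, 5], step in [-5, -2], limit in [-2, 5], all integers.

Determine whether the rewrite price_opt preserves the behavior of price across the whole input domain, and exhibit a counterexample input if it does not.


Run the pair on base=0, step=-5, limit=-2.
price: total=25, then ((limit * limit) != (base * total)) is true, then limit=2, then count=0, then (pos=0), then count=0, then (pos=1), then count=7, then (pos=2), then count=21, then (pos=3), then count=42, then returns -25
price_opt: total=20, then (min(base, total) == abs(total)) is false, then total=7, then count=1, then (idx=0), then count=1, then (pos=0), then count=-4, then returns 7
-25 and 7 differ, so these are not the same function on this domain.
verdict: not equivalent; witness: base=0, step=-5, limit=-2


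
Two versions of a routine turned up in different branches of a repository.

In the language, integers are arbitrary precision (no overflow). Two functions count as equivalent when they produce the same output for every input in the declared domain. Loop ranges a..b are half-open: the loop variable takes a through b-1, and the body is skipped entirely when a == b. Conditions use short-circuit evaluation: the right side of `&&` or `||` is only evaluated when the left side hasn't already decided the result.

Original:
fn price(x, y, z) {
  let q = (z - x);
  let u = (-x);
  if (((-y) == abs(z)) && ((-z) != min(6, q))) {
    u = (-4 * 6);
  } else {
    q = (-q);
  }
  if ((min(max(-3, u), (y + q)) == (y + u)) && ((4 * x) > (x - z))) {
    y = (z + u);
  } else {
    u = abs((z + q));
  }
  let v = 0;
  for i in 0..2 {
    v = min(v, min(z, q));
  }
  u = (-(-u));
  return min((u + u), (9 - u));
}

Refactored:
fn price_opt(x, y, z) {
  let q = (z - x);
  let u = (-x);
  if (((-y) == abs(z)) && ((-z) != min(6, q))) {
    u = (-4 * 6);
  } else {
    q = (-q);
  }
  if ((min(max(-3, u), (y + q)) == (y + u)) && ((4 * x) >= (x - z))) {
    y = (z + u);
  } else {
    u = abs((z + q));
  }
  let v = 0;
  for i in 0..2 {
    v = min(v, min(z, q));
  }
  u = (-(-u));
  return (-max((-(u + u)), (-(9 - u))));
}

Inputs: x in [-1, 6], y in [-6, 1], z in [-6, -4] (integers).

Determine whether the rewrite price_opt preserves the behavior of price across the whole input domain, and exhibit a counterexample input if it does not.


The rewrite breaks on x=2, y=0, z=-6, where the results are 4 and -4.
price: q=-8, then u=-2, then (((-y) == abs(z)) && ((-z) != min(6, q))) is false, then q=8, then ((min(max(-3, u), (y + q)) == (y + u)) && ((4 * x) > (x - z))) is false, then u=2, then v=0, then (i=0), then v=-6, then (i=1), then v=-6, then u=2, then returns 4
price_opt: q=-8, then u=-2, then (((-y) == abs(z)) && ((-z) != min(6, q))) is false, then q=8, then ((min(max(-3, u), (y + q)) == (y + u)) && ((4 * x) >= (x - z))) is true, then y=-8, then v=0, then (i=0), then v=-6, then (i=1), then v=-6, then u=-2, then returns -4
verdict: not equivalent; witness: x=2, y=0, z=-6


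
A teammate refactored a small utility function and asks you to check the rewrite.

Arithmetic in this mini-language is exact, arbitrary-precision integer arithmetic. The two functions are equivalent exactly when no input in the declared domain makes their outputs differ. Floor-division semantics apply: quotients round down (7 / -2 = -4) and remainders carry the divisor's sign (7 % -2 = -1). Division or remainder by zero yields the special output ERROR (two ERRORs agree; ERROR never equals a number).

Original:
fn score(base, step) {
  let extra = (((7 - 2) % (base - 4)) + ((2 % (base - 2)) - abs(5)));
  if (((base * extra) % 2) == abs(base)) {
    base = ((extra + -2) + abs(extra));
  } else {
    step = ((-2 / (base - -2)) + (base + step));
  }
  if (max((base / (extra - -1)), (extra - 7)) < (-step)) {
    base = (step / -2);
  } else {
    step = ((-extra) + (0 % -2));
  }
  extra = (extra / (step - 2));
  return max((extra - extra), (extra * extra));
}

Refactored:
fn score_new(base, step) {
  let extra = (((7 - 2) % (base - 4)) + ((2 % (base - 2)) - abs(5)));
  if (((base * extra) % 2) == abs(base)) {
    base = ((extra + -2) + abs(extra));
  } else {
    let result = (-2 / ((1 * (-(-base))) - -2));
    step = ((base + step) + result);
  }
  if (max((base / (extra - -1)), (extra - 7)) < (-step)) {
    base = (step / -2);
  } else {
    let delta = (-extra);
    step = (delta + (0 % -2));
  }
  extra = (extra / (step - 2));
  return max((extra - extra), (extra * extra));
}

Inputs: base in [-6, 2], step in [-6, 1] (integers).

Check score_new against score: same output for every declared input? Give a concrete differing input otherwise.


Comparing the listings, the differences include: constant usage differs; and statement counts differ; and local variable names differ; and arithmetic usage differs.
One worked example (base=-2, step=0) — score: extra := -8 | (((base * extra) % 2) == abs(base)): false | divide-by-zero, output ERROR; score_new: extra := -8 | (((base * extra) % 2) == abs(base)): false | divide-by-zero, output ERROR; agreement on ERROR.
Checked all 72 inputs in the declared domain: the outputs agree on every one.
verdict: equivalent


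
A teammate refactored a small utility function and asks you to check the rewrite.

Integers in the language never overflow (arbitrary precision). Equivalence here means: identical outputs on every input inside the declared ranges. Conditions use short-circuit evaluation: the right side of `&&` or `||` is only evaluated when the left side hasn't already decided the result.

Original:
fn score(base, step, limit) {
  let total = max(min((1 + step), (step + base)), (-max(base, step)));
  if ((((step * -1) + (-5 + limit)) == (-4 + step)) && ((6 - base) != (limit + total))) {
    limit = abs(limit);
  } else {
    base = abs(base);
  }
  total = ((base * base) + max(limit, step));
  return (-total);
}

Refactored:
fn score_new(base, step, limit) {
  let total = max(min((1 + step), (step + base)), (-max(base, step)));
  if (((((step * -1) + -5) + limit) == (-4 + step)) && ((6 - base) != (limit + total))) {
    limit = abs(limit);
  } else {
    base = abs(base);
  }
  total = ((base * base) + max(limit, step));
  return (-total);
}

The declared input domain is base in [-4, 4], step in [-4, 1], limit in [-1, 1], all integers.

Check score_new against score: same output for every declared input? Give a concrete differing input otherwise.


Side by side, the visible changes include: same computation, different form.
One worked example (base=3, step=0, limit=-1) — score: total=1, then ((((step * -1) + (-5 + limit)) == (-4 + step)) && ((6 - base) != (limit + total))) is false, then base=3, then total=9, then returns -9; score_new: total=1, then (((((step * -1) + -5) + limit) == (-4 + step)) && ((6 - base) != (limit + total))) is false, then base=3, then total=9, then returns -9; agreement on -9.
Every one of the 162 inputs gives matching results.
verdict: equivalent


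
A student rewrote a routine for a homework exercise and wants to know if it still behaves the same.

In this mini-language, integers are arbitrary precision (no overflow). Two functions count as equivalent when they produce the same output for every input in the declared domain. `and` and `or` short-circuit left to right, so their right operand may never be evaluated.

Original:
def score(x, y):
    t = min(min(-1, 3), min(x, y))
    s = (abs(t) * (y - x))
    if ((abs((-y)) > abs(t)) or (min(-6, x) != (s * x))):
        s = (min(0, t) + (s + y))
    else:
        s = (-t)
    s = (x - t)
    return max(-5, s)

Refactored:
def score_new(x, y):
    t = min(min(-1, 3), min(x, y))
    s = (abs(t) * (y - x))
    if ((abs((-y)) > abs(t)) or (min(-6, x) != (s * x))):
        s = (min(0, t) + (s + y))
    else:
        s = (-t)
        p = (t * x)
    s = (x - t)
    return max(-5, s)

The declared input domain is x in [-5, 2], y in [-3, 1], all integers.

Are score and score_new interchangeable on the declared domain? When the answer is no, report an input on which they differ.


The two are interchangeable: local variable names differ; also arithmetic usage differs; also statement counts differ, and every declared input agrees.
As a probe, take x=1, y=1: score runs t := -1 | s := 0 | ((abs((-y)) > abs(t)) or (min(-6, x) != (s * x))): true | s := 0 | s := 2 | result 2; score_new runs t := -1 | s := 0 | ((abs((-y)) > abs(t)) or (min(-6, x) != (s * x))): true | s := 0 | s := 2 | result 2; both end at 2.
An exhaustive pass over the 40 declared inputs shows identical outputs.
verdict: equivalent


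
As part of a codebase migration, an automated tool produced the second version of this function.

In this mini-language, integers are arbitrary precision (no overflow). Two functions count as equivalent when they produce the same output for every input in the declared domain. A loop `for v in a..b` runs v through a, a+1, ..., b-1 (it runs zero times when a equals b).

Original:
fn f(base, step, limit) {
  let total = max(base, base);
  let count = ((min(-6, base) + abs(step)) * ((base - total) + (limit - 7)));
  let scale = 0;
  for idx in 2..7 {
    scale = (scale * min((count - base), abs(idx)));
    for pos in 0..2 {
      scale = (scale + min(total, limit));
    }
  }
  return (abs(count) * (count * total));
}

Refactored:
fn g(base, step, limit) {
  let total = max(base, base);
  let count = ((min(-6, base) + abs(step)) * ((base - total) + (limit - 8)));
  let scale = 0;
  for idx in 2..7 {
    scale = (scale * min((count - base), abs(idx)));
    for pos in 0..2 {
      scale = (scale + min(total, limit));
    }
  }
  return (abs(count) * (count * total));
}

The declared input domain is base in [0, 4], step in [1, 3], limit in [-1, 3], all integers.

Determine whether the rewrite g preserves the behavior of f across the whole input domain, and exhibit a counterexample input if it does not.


Input base=1, step=1, limit=-1: 1600 from f versus 2025 from g.
verdict: not equivalent; witness: base=1, step=1, limit=-1


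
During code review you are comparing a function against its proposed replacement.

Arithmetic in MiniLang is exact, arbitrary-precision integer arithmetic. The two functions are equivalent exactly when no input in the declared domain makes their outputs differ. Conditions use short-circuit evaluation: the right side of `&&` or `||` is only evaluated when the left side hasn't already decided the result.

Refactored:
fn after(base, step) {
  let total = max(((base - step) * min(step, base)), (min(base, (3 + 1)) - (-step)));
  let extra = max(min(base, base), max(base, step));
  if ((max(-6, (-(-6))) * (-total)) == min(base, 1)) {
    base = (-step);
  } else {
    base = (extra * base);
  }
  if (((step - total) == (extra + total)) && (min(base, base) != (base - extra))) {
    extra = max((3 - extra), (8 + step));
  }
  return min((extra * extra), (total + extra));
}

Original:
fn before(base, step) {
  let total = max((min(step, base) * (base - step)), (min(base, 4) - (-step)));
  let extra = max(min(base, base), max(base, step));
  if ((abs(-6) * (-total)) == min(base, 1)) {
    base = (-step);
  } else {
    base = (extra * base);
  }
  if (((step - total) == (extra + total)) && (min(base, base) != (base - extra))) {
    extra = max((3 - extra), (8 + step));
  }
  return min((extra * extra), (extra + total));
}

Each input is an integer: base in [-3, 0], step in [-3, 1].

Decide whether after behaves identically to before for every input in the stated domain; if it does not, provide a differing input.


The two versions differ — the changes include constant usage differs; and arithmetic usage differs; and min/max/abs usage differs.
One worked example (base=-1, step=-3) — before: total=-4, then extra=-1, then ((abs(-6) * (-total)) == min(base, 1)) is false, then base=1, then (((step - total) == (extra + total)) && (min(base, base) != (base - extra))) is false, then returns -5; after: total=-4, then extra=-1, then ((max(-6, (-(-6))) * (-total)) == min(base, 1)) is false, then base=1, then (((step - total) == (extra + total)) && (min(base, base) != (base - extra))) is false, then returns -5; agreement on -5.
Across all 20 domain points the two functions coincide.
verdict: equivalent


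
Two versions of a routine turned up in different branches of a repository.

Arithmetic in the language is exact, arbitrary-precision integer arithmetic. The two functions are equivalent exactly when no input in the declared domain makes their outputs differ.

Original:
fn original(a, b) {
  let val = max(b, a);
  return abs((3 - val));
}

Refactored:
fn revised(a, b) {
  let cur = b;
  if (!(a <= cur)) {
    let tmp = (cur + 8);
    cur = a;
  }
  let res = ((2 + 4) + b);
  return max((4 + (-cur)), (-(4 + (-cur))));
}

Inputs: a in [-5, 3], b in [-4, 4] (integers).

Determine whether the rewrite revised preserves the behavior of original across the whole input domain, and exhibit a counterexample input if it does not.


a=-5, b=-4 yields 7 from original but 8 from revised.
verdict: not equivalent; witness: a=-5, b=-4


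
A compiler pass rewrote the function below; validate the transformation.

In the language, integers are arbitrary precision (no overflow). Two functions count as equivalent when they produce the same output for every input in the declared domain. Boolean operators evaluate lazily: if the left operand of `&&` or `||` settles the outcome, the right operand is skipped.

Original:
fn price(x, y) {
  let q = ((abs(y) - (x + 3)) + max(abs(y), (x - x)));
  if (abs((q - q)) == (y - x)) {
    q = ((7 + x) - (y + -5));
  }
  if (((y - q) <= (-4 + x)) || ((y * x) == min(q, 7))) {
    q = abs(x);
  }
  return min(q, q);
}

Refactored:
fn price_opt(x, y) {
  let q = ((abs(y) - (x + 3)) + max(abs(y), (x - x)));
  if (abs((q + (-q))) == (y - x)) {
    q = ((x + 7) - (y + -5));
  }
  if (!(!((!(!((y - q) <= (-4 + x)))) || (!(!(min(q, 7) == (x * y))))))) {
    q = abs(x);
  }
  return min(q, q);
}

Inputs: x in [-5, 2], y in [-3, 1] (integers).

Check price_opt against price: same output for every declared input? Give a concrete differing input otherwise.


Comparing the listings, the differences include: boolean connective usage differs, and arithmetic usage differs.
As a probe, take x=-1, y=-3: price runs q=4, then (abs((q - q)) == (y - x)) is false, then (((y - q) <= (-4 + x)) || ((y * x) == min(q, 7))) is true, then q=1, then returns 1; price_opt runs q=4, then (abs((q + (-q))) == (y - x)) is false, then (!(!((!(!((y - q) <= (-4 + x)))) || (!(!(min(q, 7) == (x * y))))))) is true, then q=1, then returns 1; both end at 1.
Every one of the 40 inputs gives matching results.
verdict: equivalent


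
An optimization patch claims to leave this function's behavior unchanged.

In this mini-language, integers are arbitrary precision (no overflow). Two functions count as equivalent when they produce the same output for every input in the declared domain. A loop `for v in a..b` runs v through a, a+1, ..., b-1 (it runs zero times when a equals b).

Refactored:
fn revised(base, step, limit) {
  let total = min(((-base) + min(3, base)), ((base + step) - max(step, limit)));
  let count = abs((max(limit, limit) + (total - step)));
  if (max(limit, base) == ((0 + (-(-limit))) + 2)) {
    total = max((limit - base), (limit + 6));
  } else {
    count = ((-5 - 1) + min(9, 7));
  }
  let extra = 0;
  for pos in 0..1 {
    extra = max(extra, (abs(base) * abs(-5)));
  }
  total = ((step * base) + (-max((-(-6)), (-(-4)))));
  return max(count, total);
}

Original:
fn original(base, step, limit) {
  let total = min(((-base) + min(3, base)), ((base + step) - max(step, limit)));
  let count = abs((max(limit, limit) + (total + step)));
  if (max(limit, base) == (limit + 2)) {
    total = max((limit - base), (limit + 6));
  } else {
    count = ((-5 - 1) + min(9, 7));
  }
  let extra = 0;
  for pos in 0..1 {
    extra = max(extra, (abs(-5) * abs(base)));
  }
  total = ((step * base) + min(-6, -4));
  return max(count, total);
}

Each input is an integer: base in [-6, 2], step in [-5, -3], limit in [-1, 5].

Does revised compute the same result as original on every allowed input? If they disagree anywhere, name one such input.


The rewrite breaks on base=1, step=-5, limit=-1, where the results are 9 and 1.
original: total = -3; count = 9; (max(limit, base) == (limit + 2)) -> true; total = 5; extra = 0; [pos=0]; extra = 5; total = -11; return 9
revised: total = -3; count = 1; (max(limit, base) == ((0 + (-(-limit))) + 2)) -> true; total = 5; extra = 0; [pos=0]; extra = 5; total = -11; return 1
verdict: not equivalent; witness: base=1, step=-5, limit=-1


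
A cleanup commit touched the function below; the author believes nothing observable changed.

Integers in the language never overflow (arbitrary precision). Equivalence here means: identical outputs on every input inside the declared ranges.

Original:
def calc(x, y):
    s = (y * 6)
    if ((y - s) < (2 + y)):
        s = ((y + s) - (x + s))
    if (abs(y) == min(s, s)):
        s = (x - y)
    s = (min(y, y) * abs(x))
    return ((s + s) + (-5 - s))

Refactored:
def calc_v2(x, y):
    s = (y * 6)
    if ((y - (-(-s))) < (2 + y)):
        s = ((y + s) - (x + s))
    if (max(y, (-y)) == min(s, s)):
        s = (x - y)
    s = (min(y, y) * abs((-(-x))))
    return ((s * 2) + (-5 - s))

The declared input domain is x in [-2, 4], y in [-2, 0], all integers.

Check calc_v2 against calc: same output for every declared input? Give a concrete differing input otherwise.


Changes here: constant usage differs, plus min/max/abs usage differs, plus arithmetic usage differs; the full 21-point sweep finds no disagreement.
verdict: equivalent


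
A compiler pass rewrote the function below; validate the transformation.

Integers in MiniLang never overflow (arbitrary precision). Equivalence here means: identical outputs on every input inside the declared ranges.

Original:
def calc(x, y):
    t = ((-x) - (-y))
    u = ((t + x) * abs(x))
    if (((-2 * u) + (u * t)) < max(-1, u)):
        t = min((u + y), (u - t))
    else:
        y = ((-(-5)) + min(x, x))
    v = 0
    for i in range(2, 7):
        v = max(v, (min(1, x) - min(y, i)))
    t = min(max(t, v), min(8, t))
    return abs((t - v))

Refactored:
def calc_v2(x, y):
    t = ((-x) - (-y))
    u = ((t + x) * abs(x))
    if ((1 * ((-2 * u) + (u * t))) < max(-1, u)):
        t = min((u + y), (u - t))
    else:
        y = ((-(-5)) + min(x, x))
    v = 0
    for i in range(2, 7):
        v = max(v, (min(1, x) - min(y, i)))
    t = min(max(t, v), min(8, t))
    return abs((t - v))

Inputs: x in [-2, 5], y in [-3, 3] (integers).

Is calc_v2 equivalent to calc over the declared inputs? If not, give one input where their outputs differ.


The two versions differ — the changes include constant usage differs, and arithmetic usage differs.
As a probe, take x=3, y=0: calc runs t := -3 | u := 0 | (((-2 * u) + (u * t)) < max(-1, u)): false | y := 8 | v := 0 | iter i=2: | v := 0 | iter i=3: | v := 0 | iter i=4: | v := 0 | iter i=5: | v := 0 | iter i=6: | v := 0 | t := -3 | result 3; calc_v2 runs t := -3 | u := 0 | ((1 * ((-2 * u) + (u * t))) < max(-1, u)): false | y := 8 | v := 0 | iter i=2: | v := 0 | iter i=3: | v := 0 | iter i=4: | v := 0 | iter i=5: | v := 0 | iter i=6: | v := 0 | t := -3 | result 3; both end at 3.
Sweeping the whole domain (56 inputs) finds no disagreement.
verdict: equivalent


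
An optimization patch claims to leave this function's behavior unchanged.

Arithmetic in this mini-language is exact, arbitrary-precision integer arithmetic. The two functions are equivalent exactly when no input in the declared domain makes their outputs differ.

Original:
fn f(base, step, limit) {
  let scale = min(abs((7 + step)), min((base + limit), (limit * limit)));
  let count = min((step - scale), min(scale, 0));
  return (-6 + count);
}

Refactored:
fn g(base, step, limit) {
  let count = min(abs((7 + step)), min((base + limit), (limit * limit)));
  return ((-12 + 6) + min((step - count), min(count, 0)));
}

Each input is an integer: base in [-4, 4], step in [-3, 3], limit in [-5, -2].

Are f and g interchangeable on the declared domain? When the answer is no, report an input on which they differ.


This is a faithful refactor — statement counts differ; also constant usage differs; also arithmetic usage differs; also local variable names differ, but the computed results match everywhere.
As a probe, take base=-3, step=0, limit=-4: f runs scale := -7 | count := -7 | result -13; g runs count := -7 | result -13; both end at -13.
Sweeping the whole domain (252 inputs) finds no disagreement.
verdict: equivalent


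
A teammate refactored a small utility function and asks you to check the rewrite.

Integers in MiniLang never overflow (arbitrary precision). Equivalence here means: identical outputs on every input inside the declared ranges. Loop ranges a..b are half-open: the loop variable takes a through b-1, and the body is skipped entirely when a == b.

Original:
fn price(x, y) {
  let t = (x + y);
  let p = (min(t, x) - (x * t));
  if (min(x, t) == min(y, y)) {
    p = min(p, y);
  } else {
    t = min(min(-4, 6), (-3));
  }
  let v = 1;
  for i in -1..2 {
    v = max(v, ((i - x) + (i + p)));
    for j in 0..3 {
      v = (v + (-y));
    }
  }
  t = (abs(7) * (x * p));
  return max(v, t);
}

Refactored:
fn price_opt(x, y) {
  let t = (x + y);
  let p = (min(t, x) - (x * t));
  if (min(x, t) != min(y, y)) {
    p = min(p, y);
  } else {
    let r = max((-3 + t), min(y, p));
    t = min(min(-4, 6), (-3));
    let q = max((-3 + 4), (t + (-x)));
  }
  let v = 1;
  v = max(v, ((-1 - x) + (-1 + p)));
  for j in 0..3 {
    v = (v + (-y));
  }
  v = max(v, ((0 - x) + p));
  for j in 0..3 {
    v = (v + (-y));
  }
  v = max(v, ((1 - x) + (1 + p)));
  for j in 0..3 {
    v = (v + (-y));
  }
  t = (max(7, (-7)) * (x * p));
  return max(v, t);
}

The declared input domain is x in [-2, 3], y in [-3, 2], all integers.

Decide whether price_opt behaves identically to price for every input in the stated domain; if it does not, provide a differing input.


The edit looks behavioral (`(min(x, t) == min(y, y))` became `(min(x, t) != min(y, y))`), but over these ranges it never changes the outcome.
As a probe, take x=0, y=-1: price runs t = -1; p = -1; (min(x, t) == min(y, y)) -> true; p = -1; v = 1; [i=-1]; v = 1; [j=0]; v = 2; [j=1]; v = 3; [j=2]; v = 4; [i=0]; v = 4; [j=0]; v = 5; [j=1]; v = 6; [j=2]; v = 7; [i=1]; v = 7; [j=0]; v = 8; [j=1]; v = 9; [j=2]; v = 10; t = 0; return 10; price_opt runs t = -1; p = -1; (min(x, t) != min(y, y)) -> false; r = -1; t = -4; q = 1; v = 1; v = 1; [j=0]; v = 2; [j=1]; v = 3; [j=2]; v = 4; v = 4; [j=0]; v = 5; [j=1]; v = 6; [j=2]; v = 7; v = 7; [j=0]; v = 8; [j=1]; v = 9; [j=2]; v = 10; t = 0; return 10; both end at 10.
Checked all 36 inputs in the declared domain: the outputs agree on every one.
verdict: equivalent


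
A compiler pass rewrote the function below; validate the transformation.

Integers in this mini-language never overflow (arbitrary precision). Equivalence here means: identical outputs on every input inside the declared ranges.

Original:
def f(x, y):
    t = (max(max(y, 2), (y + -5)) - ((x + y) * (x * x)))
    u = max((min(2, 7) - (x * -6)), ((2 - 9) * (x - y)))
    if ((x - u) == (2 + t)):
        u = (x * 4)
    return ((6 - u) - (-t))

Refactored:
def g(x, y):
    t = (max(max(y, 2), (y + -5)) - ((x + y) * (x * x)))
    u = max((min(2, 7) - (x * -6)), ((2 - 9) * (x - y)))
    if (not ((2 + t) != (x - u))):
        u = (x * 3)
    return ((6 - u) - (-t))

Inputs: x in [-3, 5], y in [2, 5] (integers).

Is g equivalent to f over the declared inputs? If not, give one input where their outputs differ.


Not equivalent: x=2, y=2 separates them (-16 vs -14).
f: t becomes -14; next u becomes 14; next ((x - u) == (2 + t)) evaluates to true; next u becomes 8; next final value -16
g: t becomes -14; next u becomes 14; next (not ((2 + t) != (x - u))) evaluates to true; next u becomes 6; next final value -14
verdict: not equivalent; witness: x=2, y=2


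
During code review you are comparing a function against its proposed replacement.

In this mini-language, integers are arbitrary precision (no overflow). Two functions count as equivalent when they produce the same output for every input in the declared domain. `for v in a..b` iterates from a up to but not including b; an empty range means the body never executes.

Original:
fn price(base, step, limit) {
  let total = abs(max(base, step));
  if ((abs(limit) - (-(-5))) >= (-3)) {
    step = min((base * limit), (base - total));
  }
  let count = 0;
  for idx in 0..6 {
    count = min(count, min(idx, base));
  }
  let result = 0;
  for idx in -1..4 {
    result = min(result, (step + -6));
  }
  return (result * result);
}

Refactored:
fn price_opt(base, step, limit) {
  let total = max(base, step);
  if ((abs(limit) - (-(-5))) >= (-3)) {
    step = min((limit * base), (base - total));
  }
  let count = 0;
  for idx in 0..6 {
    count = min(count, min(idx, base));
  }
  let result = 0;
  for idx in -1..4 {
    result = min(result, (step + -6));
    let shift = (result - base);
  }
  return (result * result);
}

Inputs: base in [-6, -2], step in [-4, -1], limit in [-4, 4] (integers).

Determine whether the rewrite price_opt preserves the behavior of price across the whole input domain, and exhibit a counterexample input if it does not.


These are not equivalent — on base=-6, step=-4, limit=-4 the outputs split (256 vs 64).
price: total becomes 4; next ((abs(limit) - (-(-5))) >= (-3)) evaluates to true; next step becomes -10; next count becomes 0; next at idx=0:; next count becomes -6; next at idx=1:; next count becomes -6; next at idx=2:; next count becomes -6; next at idx=3:; next count becomes -6; next at idx=4:; next count becomes -6; next at idx=5:; next count becomes -6; next result becomes 0; next at idx=-1:; next result becomes -16; next at idx=0:; next result becomes -16; next at idx=1:; next result becomes -16; next at idx=2:; next result becomes -16; next at idx=3:; next result becomes -16; next final value 256
price_opt: total becomes -4; next ((abs(limit) - (-(-5))) >= (-3)) evaluates to true; next step becomes -2; next count becomes 0; next at idx=0:; next count becomes -6; next at idx=1:; next count becomes -6; next at idx=2:; next count becomes -6; next at idx=3:; next count becomes -6; next at idx=4:; next count becomes -6; next at idx=5:; next count becomes -6; next result becomes 0; next at idx=-1:; next result becomes -8; next shift becomes -2; next at idx=0:; next result becomes -8; next shift becomes -2; next at idx=1:; next result becomes -8; next shift becomes -2; next at idx=2:; next result becomes -8; next shift becomes -2; next at idx=3:; next result becomes -8; next shift becomes -2; next final value 64
verdict: not equivalent; witness: base=-6, step=-4, limit=-4


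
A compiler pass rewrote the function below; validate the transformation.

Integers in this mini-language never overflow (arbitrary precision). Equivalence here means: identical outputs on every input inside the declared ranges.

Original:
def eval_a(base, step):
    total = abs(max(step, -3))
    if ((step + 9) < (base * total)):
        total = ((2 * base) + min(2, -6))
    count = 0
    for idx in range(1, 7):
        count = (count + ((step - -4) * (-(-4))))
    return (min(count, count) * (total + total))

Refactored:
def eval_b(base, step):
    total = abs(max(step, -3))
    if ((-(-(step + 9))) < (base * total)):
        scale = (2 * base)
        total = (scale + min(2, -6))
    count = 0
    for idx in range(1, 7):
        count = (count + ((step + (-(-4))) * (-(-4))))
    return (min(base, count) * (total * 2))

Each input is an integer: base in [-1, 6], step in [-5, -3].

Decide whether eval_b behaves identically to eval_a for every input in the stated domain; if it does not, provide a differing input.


These are not equivalent — on base=-1, step=-4 the outputs split (0 vs -6).
eval_a: total = 3; ((step + 9) < (base * total)) -> false; count = 0; [idx=1]; count = 0; [idx=2]; count = 0; [idx=3]; count = 0; [idx=4]; count = 0; [idx=5]; count = 0; [idx=6]; count = 0; return 0
eval_b: total = 3; ((-(-(step + 9))) < (base * total)) -> false; count = 0; [idx=1]; count = 0; [idx=2]; count = 0; [idx=3]; count = 0; [idx=4]; count = 0; [idx=5]; count = 0; [idx=6]; count = 0; return -6
verdict: not equivalent; witness: base=-1, step=-4


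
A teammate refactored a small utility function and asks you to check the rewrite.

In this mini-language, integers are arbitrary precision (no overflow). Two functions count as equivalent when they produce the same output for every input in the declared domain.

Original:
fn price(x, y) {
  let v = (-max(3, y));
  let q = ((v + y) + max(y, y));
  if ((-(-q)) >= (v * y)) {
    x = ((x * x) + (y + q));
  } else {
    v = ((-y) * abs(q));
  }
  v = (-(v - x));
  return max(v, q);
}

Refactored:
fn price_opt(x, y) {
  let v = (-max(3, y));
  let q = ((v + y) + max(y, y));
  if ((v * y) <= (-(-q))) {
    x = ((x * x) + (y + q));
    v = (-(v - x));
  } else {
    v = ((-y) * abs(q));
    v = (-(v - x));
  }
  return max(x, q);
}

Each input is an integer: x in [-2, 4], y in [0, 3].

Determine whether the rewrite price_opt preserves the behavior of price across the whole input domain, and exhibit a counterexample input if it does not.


Evaluate both at x=-2, y=1.
price: v becomes -3; next q becomes -1; next ((-(-q)) >= (v * y)) evaluates to true; next x becomes 4; next v becomes 7; next final value 7
price_opt: v becomes -3; next q becomes -1; next ((v * y) <= (-(-q))) evaluates to true; next x becomes 4; next v becomes 7; next final value 4
7 != 4, so the rewrite changes behavior.
verdict: not equivalent; witness: x=-2, y=1


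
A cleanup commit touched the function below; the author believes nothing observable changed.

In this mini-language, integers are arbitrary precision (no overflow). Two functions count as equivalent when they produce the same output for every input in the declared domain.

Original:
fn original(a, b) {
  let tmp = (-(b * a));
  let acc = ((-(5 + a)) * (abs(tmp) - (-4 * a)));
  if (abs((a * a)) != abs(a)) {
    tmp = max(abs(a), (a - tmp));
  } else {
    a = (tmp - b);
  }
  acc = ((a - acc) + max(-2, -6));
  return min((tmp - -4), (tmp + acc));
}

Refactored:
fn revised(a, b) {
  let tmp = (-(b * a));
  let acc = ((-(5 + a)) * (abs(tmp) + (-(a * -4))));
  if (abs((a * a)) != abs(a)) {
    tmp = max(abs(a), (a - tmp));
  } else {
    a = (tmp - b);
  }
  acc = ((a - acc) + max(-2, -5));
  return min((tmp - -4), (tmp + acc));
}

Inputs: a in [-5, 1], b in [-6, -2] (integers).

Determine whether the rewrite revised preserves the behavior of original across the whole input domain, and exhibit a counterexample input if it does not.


Although `-6` became `-5`, no input in the stated domain can expose it.
Spot check at a=-1, b=-4 — original: tmp becomes -4; next acc becomes 0; next (abs((a * a)) != abs(a)) evaluates to false; next a becomes 0; next acc becomes -2; next final value -6. revised: tmp becomes -4; next acc becomes 0; next (abs((a * a)) != abs(a)) evaluates to false; next a becomes 0; next acc becomes -2; next final value -6. Both give -6.
An exhaustive pass over the 35 declared inputs shows identical outputs.
verdict: equivalent


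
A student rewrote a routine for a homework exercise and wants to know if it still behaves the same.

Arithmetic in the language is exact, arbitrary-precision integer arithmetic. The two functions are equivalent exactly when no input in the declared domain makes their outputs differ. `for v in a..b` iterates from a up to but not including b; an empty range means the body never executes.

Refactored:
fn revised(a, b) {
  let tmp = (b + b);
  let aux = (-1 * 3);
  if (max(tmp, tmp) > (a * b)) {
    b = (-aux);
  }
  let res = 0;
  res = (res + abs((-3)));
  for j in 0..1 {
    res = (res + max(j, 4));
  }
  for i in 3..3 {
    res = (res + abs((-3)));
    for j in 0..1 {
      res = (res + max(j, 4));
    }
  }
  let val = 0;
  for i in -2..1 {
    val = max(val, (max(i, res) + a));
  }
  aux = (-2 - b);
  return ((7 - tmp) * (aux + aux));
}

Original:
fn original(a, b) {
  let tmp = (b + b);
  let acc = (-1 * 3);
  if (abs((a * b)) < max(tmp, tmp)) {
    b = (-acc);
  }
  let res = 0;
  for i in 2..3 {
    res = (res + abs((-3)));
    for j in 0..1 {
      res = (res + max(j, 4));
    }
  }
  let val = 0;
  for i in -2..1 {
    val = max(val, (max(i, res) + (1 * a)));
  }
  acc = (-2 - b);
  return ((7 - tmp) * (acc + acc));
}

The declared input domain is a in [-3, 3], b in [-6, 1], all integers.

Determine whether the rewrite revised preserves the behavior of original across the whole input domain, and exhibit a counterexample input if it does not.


Evaluate both at a=-3, b=1.
original: tmp becomes 2; next acc becomes -3; next (abs((a * b)) < max(tmp, tmp)) evaluates to false; next res becomes 0; next at i=2:; next res becomes 3; next at j=0:; next res becomes 7; next val becomes 0; next at i=-2:; next val becomes 4; next at i=-1:; next val becomes 4; next at i=0:; next val becomes 4; next acc becomes -3; next final value -30
revised: tmp becomes 2; next aux becomes -3; next (max(tmp, tmp) > (a * b)) evaluates to true; next b becomes 3; next res becomes 0; next res becomes 3; next at j=0:; next res becomes 7; next i never enters its loop body; next val becomes 0; next at i=-2:; next val becomes 4; next at i=-1:; next val becomes 4; next at i=0:; next val becomes 4; next aux becomes -5; next final value -50
-30 != -50, so the rewrite changes behavior.
verdict: not equivalent; witness: a=-3, b=1


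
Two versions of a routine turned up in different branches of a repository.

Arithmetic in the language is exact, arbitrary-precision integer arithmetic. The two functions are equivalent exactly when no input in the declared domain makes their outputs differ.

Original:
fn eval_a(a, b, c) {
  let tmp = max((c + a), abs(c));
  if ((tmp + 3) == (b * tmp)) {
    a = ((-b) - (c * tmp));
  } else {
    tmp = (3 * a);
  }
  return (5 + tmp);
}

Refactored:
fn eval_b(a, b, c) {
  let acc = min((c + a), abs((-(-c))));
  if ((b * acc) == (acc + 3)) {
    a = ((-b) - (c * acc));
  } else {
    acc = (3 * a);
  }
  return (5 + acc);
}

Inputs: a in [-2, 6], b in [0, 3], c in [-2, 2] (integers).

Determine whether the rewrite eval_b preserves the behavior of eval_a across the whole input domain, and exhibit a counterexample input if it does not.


On input a=-2, b=0, c=-1, eval_a returns -1 while eval_b returns 2.
verdict: not equivalent; witness: a=-2, b=0, c=-1


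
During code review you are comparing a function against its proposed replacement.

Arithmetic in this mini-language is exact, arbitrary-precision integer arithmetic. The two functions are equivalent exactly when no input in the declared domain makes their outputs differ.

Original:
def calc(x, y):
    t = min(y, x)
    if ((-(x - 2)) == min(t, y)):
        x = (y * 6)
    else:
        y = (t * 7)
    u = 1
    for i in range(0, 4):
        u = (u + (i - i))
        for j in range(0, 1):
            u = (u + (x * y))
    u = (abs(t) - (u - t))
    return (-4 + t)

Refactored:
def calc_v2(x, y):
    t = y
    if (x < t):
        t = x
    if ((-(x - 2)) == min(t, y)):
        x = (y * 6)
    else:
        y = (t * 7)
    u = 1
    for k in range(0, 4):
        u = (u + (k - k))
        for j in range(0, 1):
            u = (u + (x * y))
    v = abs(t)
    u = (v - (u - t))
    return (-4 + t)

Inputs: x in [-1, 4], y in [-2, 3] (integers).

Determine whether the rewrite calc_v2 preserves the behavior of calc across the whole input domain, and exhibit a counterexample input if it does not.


Comparing the listings, the differences include: local variable names differ; and statement counts differ; and min/max/abs usage differs; and comparison usage differs; and branching structure differs.
Spot check at x=1, y=-1 — calc: t := -1 | ((-(x - 2)) == min(t, y)): false | y := -7 | u := 1 | iter i=0: | u := 1 | iter j=0: | u := -6 | iter i=1: | u := -6 | iter j=0: | u := -13 | iter i=2: | u := -13 | iter j=0: | u := -20 | iter i=3: | u := -20 | iter j=0: | u := -27 | u := 27 | result -5. calc_v2: t := -1 | (x < t): false | ((-(x - 2)) == min(t, y)): false | y := -7 | u := 1 | iter k=0: | u := 1 | iter j=0: | u := -6 | iter k=1: | u := -6 | iter j=0: | u := -13 | iter k=2: | u := -13 | iter j=0: | u := -20 | iter k=3: | u := -20 | iter j=0: | u := -27 | v := 1 | u := 27 | result -5. Both give -5.
Every one of the 36 inputs gives matching results.
verdict: equivalent


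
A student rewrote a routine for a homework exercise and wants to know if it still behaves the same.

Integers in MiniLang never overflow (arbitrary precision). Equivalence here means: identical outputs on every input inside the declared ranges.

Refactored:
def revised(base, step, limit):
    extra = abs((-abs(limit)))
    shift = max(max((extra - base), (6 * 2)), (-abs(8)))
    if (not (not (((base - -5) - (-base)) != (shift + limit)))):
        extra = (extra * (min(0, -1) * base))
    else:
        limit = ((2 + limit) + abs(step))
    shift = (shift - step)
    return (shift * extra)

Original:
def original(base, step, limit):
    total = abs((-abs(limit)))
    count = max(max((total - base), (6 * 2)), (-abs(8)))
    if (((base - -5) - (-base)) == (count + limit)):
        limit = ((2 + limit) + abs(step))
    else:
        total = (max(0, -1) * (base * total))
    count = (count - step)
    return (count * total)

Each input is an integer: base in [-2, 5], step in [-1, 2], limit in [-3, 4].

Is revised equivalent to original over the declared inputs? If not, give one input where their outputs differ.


Try base=-2, step=-1, limit=-3.
original: total becomes 3; next count becomes 12; next (((base - -5) - (-base)) == (count + limit)) evaluates to false; next total becomes 0; next count becomes 13; next final value 0
revised: extra becomes 3; next shift becomes 12; next (not (not (((base - -5) - (-base)) != (shift + limit)))) evaluates to true; next extra becomes 6; next shift becomes 13; next final value 78
0 against 78: the behavior changed.
verdict: not equivalent; witness: base=-2, step=-1, limit=-3


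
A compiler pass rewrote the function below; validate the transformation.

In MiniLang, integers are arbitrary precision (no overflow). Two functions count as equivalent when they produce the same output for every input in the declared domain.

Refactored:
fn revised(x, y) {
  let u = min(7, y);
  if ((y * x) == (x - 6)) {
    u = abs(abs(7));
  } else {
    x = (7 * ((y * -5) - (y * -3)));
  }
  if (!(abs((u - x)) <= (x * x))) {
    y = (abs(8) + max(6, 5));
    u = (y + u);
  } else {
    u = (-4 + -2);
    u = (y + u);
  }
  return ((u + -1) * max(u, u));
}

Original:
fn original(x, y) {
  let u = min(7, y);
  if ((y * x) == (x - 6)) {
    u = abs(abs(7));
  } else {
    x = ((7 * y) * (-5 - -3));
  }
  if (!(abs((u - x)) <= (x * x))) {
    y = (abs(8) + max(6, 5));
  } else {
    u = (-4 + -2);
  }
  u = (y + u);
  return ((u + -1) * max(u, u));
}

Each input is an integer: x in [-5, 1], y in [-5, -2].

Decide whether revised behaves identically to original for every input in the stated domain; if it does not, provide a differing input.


The two versions differ — the changes include statement counts differ, plus arithmetic usage differs.
As a probe, take x=-2, y=-4: original runs u=-4, then ((y * x) == (x - 6)) is false, then x=56, then (!(abs((u - x)) <= (x * x))) is false, then u=-6, then u=-10, then returns 110; revised runs u=-4, then ((y * x) == (x - 6)) is false, then x=56, then (!(abs((u - x)) <= (x * x))) is false, then u=-6, then u=-10, then returns 110; both end at 110.
Every one of the 28 inputs gives matching results.
verdict: equivalent
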